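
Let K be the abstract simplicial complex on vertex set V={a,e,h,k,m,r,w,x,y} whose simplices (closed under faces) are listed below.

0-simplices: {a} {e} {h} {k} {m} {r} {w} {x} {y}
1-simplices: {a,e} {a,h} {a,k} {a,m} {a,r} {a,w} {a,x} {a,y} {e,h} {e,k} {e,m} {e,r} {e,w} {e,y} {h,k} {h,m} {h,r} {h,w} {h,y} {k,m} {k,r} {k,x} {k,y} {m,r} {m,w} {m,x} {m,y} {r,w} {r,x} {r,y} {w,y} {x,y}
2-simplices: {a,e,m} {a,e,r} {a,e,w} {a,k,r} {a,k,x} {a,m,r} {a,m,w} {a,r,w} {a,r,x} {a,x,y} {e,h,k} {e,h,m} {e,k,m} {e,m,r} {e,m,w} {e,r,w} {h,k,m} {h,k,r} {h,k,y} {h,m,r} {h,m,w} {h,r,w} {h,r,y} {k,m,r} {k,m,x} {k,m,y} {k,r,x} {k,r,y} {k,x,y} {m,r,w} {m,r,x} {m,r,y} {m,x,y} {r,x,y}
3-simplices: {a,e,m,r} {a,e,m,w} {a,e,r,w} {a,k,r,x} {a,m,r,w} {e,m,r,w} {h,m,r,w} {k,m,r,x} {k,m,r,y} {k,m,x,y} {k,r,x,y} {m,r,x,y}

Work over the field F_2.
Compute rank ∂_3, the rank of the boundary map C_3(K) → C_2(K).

n_0=9 n_1=32 n_2=34 n_3=12  [Z2]
∂1: piv[ae,ah,ak,am,ar,aw,ax,ay] rk=8  ker:eh,ek,em,er,ew,ey,hk,hm,hr,hw,hy,km,kr,kx,ky,mr,mw,mx,my,rw,rx,ry,wy,xy
∂2: piv[aem,aer,aew,akr,akx,amr,amw,arw,arx,axy,ehk,ehm,ekm,hkr,hky,hmr,hmw,hry,kmx,kmy,kxy] rk=21  ker:emr,emw,erw,hkm,hrw,kmr,krx,kry,mrw,mrx,mry,mxy,rxy
∂3: piv[aemr,aemw,aerw,akrx,amrw,hmrw,kmrx,kmry,kmxy,krxy] rk=10  ker:emrw,mrxy
rk∂_3=10

rank∂_3=10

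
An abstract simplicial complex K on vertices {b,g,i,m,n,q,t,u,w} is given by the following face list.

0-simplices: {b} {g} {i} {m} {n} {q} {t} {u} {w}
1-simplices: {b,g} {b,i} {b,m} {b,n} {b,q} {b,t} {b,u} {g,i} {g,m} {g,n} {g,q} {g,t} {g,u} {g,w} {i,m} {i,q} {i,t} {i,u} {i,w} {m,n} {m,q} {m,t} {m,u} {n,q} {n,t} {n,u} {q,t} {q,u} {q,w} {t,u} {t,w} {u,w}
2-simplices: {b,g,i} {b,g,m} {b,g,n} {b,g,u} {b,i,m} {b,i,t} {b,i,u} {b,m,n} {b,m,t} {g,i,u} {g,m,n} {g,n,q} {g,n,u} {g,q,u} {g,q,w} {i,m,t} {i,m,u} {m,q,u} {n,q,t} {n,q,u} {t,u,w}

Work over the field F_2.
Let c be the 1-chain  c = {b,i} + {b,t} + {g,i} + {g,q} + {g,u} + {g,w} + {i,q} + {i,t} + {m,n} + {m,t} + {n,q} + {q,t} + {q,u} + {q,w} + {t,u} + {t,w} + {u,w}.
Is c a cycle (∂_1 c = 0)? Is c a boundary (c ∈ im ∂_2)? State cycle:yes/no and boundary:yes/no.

cycle:yes boundary:no

n_0=9 n_1=32 n_2=21  [Z2]
∂1: piv[bg,bi,bm,bn,bq,bt,bu,gw] rk=8  ker:gi,gm,gn,gq,gt,gu,im,iq,it,iu,iw,mn,mq,mt,mu,nq,nt,nu,qt,qu,qw,tu,tw,uw
∂2: piv[bgi,bgm,bgn,bgu,bim,bit,biu,bmn,bmt,gnq,gnu,gqu,gqw,imu,mqu,nqt,tuw] rk=17  ker:giu,gmn,imt,nqu
∂1c = 0
c vs im∂2: residual ≠ 0 ⇒ not boundary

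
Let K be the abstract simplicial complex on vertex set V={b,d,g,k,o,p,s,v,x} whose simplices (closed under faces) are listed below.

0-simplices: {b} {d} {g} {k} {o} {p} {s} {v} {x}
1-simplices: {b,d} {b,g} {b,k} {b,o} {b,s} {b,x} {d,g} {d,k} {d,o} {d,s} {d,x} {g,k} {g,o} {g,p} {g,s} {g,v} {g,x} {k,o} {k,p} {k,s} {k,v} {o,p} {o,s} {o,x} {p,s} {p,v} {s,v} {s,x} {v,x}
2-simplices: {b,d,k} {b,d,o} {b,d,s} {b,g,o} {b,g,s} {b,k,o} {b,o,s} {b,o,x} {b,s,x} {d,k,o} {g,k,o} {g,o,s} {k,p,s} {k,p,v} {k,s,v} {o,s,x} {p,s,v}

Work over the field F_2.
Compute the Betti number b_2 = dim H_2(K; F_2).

b_2=4

n_0=9 n_1=29 n_2=17  [Z2]
∂1: piv[bd,bg,bk,bo,bs,bx,gp,gv] rk=8  ker:dg,dk,do,ds,dx,gk,go,gs,gx,ko,kp,ks,kv,op,os,ox,ps,pv,sv,sx,vx
∂2: piv[bdk,bdo,bds,bgo,bgs,bko,bos,box,bsx,gko,kps,kpv,ksv] rk=13  ker:dko,gos,osx,psv
b_2=(17−13)−0=4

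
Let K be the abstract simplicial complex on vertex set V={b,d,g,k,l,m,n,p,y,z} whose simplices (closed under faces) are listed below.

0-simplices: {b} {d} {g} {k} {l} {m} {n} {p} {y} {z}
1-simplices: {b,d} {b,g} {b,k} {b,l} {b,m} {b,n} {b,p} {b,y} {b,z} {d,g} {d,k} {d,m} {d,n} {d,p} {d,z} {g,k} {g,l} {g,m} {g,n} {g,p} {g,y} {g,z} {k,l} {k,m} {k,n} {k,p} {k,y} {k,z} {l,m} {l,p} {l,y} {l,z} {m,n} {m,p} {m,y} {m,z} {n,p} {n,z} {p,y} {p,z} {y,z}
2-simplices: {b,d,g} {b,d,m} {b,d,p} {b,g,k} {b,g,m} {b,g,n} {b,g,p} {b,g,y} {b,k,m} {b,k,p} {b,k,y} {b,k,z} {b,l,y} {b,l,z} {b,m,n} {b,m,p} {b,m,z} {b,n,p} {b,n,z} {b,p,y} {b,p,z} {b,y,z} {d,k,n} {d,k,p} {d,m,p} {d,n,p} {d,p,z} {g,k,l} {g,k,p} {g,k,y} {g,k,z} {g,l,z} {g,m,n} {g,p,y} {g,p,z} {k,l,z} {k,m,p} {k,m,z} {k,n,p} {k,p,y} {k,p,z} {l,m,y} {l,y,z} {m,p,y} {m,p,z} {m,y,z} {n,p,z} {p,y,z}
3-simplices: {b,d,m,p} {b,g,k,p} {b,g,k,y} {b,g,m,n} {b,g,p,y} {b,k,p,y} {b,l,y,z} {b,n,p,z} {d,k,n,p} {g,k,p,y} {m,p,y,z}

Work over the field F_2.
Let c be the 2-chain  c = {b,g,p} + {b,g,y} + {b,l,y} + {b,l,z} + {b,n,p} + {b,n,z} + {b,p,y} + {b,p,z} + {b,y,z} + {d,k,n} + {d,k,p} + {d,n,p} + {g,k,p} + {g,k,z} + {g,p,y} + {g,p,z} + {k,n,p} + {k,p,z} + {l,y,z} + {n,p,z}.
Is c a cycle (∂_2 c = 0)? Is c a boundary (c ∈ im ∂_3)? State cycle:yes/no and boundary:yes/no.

cycle:yes boundary:no

n_0=10 n_1=41 n_2=48 n_3=11  [Z2]
∂1: piv[bd,bg,bk,bl,bm,bn,bp,by,bz] rk=9  ker:dg,dk,dm,dn,dp,dz,gk,gl,gm,gn,gp,gy,gz,kl,km,kn,kp,ky,kz,lm,lp,ly,lz,mn,mp,my,mz,np,nz,py,pz,yz
∂2: piv[bdg,bdm,bdp,bgk,bgm,bgn,bgp,bgy,bkm,bkp,bky,bkz,bly,blz,bmn,bmp,bmz,bnp,bnz,bpy,bpz,byz,dkn,dkp,dnp,dpz,gkl,gkz,glz,lmy,mpy] rk=31  ker:dmp,gkp,gky,gmn,gpy,gpz,klz,kmp,kmz,knp,kpy,kpz,lyz,mpz,myz,npz,pyz
∂3: piv[bdmp,bgkp,bgky,bgmn,bgpy,bkpy,blyz,bnpz,dknp,mpyz] rk=10  ker:gkpy
∂2c = 0
c vs im∂3: residual ≠ 0 ⇒ not boundary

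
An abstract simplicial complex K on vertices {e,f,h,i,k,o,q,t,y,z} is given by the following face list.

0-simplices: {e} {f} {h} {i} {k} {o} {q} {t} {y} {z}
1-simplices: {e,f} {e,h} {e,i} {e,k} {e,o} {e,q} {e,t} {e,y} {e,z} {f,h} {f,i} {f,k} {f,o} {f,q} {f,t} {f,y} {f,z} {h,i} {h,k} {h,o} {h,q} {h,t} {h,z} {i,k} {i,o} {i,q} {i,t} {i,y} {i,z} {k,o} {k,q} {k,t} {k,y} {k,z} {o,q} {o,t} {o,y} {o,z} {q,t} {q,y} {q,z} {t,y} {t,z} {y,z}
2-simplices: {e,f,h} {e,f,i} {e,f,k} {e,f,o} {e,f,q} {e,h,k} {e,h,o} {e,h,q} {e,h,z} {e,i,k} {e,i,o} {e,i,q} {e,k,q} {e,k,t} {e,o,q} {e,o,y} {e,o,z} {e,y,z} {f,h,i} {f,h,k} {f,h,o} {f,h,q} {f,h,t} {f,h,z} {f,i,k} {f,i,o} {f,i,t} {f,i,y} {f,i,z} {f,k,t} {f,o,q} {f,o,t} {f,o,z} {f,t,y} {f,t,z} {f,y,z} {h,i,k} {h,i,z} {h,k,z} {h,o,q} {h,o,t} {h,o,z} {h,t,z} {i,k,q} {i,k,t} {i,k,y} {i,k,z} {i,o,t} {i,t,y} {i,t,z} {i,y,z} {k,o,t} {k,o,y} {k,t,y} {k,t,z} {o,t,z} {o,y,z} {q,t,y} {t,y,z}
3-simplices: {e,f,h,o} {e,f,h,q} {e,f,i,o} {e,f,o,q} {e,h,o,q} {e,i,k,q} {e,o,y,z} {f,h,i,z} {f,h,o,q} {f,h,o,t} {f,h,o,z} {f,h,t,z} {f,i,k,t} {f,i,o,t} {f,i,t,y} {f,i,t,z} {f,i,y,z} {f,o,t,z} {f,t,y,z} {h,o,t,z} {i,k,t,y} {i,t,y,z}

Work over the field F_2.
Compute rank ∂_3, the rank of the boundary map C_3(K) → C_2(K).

rank∂_3=19

n_0=10 n_1=44 n_2=59 n_3=22  [Z2]
∂1: piv[ef,eh,ei,ek,eo,eq,et,ey,ez] rk=9  ker:fh,fi,fk,fo,fq,ft,fy,fz,hi,hk,ho,hq,ht,hz,ik,io,iq,it,iy,iz,ko,kq,kt,ky,kz,oq,ot,oy,oz,qt,qy,qz,ty,tz,yz
∂2: piv[efh,efi,efk,efo,efq,ehk,eho,ehq,ehz,eik,eio,eiq,ekq,ekt,eoq,eoy,eoz,eyz,fhi,fht,fhz,fit,fiy,fiz,fkt,fot,fty,ftz,fyz,hkz,iky,kot,qty] rk=33  ker:fhk,fho,fhq,fik,fio,foq,foz,hik,hiz,hoq,hot,hoz,htz,ikq,ikt,ikz,iot,ity,itz,iyz,koy,kty,ktz,otz,oyz,tyz
∂3: piv[efho,efhq,efio,efoq,ehoq,eikq,eoyz,fhiz,fhot,fhoz,fhtz,fikt,fiot,fity,fitz,fiyz,fotz,ftyz,ikty] rk=19  ker:fhoq,hotz,ityz
rk∂_3=19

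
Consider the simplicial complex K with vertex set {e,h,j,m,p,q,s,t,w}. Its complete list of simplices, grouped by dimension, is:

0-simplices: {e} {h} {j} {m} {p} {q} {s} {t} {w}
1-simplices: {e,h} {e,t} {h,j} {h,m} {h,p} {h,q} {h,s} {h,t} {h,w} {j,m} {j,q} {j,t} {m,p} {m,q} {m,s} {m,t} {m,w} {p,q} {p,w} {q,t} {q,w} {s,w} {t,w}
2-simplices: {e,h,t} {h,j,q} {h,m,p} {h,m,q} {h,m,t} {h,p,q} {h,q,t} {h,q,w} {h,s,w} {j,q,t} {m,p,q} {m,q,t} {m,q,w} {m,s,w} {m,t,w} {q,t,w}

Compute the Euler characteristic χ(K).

n_0=9 n_1=23 n_2=16
χ=+9−23+16=2

χ(K)=2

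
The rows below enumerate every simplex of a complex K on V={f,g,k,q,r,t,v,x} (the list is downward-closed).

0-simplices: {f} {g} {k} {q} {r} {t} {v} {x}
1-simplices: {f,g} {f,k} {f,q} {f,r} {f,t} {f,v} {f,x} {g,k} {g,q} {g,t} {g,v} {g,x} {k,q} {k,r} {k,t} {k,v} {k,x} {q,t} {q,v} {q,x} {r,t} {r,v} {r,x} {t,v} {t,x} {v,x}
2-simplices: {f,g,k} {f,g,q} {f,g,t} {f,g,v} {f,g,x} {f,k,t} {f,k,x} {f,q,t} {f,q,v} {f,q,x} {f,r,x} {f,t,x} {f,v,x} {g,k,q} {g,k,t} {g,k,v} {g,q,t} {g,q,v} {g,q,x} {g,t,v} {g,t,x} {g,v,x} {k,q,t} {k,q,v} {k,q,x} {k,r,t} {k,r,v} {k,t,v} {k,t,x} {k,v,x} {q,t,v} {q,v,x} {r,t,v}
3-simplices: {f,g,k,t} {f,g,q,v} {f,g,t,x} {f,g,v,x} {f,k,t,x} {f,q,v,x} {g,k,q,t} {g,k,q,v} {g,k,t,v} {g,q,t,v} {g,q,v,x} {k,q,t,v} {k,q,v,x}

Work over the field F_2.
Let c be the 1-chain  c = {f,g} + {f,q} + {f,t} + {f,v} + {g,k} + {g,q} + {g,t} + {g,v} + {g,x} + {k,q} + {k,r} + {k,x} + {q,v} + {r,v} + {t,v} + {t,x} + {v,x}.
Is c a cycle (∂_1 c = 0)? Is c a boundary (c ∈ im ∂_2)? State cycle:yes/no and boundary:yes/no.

cycle:yes boundary:yes

n_0=8 n_1=26 n_2=33 n_3=13  [Z2]
∂1: piv[fg,fk,fq,fr,ft,fv,fx] rk=7  ker:gk,gq,gt,gv,gx,kq,kr,kt,kv,kx,qt,qv,qx,rt,rv,rx,tv,tx,vx
∂2: piv[fgk,fgq,fgt,fgv,fgx,fkt,fkx,fqt,fqv,fqx,frx,ftx,fvx,gkq,gkv,gtv,krt,krv] rk=18  ker:gkt,gqt,gqv,gqx,gtx,gvx,kqt,kqv,kqx,ktv,ktx,kvx,qtv,qvx,rtv
∂3: piv[fgkt,fgqv,fgtx,fgvx,fktx,fqvx,gkqt,gkqv,gktv,gqtv,gqvx,kqvx] rk=12  ker:kqtv
∂1c = 0
c vs im∂2: reduces to 0 ⇒ boundary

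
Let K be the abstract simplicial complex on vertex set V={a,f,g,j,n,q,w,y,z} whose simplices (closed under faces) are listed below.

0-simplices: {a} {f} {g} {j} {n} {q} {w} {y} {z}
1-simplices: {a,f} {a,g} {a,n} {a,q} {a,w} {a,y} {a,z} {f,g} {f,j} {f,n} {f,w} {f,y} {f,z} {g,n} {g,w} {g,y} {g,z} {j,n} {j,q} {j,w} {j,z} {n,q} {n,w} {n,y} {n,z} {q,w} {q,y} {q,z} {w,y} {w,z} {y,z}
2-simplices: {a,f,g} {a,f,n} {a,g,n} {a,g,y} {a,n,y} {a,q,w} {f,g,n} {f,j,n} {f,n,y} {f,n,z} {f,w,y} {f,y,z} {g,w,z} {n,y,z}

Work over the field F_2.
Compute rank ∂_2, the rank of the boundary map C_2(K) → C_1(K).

n_0=9 n_1=31 n_2=14  [Z2]
∂1: piv[af,ag,an,aq,aw,ay,az,fj] rk=8  ker:fg,fn,fw,fy,fz,gn,gw,gy,gz,jn,jq,jw,jz,nq,nw,ny,nz,qw,qy,qz,wy,wz,yz
∂2: piv[afg,afn,agn,agy,any,aqw,fjn,fny,fnz,fwy,fyz,gwz] rk=12  ker:fgn,nyz
rk∂_2=12

rank∂_2=12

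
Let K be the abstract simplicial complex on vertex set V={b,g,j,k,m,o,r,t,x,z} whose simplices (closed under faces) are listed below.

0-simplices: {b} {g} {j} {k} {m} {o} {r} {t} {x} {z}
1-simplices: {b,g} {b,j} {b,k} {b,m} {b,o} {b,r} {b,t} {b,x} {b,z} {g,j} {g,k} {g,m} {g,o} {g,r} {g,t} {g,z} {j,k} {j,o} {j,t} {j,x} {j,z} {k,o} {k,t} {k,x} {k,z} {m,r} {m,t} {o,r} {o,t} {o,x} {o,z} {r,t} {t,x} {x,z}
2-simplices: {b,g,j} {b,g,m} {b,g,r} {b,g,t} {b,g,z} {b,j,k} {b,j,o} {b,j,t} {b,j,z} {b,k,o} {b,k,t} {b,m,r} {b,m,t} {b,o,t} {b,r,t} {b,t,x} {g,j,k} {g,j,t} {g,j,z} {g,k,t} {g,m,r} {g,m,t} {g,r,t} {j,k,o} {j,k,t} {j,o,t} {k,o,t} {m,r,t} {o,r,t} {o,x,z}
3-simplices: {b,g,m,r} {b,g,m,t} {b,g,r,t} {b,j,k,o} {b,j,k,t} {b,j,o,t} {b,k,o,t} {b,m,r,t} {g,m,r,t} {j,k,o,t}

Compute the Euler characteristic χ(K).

n_0=10 n_1=34 n_2=30 n_3=10
χ=+10−34+30−10=-4

χ(K)=-4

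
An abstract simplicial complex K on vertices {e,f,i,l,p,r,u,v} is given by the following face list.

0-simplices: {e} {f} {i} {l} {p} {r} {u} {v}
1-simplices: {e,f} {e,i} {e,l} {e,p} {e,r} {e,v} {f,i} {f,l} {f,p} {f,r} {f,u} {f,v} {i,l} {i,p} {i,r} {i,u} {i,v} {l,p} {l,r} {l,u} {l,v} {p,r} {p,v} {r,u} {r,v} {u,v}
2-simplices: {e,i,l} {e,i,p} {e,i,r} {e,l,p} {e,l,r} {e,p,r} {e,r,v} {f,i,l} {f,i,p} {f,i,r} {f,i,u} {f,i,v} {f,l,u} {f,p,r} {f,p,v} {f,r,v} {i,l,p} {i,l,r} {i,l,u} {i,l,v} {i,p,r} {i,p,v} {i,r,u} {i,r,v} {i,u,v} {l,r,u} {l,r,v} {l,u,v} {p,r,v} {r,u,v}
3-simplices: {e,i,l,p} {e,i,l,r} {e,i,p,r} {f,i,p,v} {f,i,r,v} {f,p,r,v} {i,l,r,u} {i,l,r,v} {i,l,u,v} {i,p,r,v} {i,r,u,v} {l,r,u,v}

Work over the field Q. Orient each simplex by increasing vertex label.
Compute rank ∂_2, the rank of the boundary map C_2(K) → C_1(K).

n_0=8 n_1=26 n_2=30 n_3=12  [Q]
∂1: piv[ef,ei,el,ep,er,ev,fu] rk=7  ker:fi,fl,fp,fr,fv,il,ip,ir,iu,iv,lp,lr,lu,lv,pr,pv,ru,rv,uv
∂2: piv[eil,eip,eir,elp,elr,epr,erv,fil,fip,fir,fiu,fiv,flu,fpv,frv,ilv,iru,iuv] rk=18  ker:fpr,ilp,ilr,ilu,ipr,ipv,irv,lru,lrv,luv,prv,ruv
∂3: piv[eilp,eilr,eipr,fipv,firv,fprv,ilru,ilrv,iluv,iprv,iruv] rk=11  ker:lruv
rk∂_2=18

rank∂_2=18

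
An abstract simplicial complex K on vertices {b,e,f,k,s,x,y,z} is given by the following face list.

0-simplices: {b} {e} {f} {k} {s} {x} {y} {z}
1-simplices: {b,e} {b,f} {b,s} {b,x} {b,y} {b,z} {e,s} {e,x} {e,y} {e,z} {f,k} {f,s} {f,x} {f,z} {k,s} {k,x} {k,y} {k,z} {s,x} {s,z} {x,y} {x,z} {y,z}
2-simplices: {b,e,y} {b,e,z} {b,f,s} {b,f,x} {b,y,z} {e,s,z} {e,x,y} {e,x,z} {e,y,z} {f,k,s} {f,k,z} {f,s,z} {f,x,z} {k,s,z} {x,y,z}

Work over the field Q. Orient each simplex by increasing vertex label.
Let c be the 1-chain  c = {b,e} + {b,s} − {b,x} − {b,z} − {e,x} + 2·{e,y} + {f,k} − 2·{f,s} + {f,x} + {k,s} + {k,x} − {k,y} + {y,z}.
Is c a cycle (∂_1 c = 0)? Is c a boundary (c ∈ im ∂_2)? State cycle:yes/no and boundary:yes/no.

n_0=8 n_1=23 n_2=15  [Q]
∂1: piv[be,bf,bs,bx,by,bz,fk] rk=7  ker:es,ex,ey,ez,fs,fx,fz,ks,kx,ky,kz,sx,sz,xy,xz,yz
∂2: piv[bey,bez,bfs,bfx,byz,esz,exy,exz,fks,fkz,fsz,fxz] rk=12  ker:eyz,ksz,xyz
∂1c = 0
c vs im∂2: residual ≠ 0 ⇒ not boundary

cycle:yes boundary:no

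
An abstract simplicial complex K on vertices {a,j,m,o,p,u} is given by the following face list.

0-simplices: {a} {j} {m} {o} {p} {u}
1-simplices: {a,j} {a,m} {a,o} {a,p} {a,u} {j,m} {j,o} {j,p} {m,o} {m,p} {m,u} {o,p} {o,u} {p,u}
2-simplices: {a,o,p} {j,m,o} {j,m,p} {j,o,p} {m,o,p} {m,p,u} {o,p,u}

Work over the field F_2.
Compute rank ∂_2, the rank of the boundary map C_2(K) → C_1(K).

n_0=6 n_1=14 n_2=7  [Z2]
∂1: piv[aj,am,ao,ap,au] rk=5  ker:jm,jo,jp,mo,mp,mu,op,ou,pu
∂2: piv[aop,jmo,jmp,jop,mpu,opu] rk=6  ker:mop
rk∂_2=6

rank∂_2=6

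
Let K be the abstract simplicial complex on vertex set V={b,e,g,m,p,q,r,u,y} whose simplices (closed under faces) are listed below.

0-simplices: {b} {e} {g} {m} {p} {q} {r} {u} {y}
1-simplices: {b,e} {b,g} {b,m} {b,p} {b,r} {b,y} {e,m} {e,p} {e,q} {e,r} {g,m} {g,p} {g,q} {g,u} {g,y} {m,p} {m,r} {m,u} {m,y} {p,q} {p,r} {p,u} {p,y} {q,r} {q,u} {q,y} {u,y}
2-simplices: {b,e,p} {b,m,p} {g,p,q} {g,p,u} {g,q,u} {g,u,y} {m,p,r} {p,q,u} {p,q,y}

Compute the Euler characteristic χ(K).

χ(K)=-9

n_0=9 n_1=27 n_2=9
χ=+9−27+9=-9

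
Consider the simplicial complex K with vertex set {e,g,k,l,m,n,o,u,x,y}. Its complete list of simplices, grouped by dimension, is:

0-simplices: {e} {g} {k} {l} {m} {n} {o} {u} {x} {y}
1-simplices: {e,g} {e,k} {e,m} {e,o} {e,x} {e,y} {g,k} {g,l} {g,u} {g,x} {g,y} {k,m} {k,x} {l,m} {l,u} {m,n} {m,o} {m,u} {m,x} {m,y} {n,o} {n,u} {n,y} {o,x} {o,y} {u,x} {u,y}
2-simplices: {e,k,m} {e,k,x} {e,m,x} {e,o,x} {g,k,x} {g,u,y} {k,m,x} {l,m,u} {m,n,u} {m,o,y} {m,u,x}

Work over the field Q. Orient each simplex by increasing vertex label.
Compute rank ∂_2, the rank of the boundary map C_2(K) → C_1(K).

rank∂_2=10

n_0=10 n_1=27 n_2=11  [Q]
∂1: piv[eg,ek,em,eo,ex,ey,gl,gu,mn] rk=9  ker:gk,gx,gy,km,kx,lm,lu,mo,mu,mx,my,no,nu,ny,ox,oy,ux,uy
∂2: piv[ekm,ekx,emx,eox,gkx,guy,lmu,mnu,moy,mux] rk=10  ker:kmx
rk∂_2=10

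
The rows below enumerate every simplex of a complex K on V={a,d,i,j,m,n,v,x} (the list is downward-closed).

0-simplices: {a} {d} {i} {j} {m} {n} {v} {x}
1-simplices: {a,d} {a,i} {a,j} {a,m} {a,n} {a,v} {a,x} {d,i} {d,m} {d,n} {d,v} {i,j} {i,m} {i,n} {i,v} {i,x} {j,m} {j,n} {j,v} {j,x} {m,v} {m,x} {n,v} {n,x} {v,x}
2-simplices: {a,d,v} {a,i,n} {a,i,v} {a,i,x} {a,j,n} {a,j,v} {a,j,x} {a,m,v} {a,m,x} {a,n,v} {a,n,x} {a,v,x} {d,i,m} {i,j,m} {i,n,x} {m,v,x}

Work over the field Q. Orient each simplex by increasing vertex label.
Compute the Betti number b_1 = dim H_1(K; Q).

b_1=4

n_0=8 n_1=25 n_2=16  [Q]
∂1: piv[ad,ai,aj,am,an,av,ax] rk=7  ker:di,dm,dn,dv,ij,im,in,iv,ix,jm,jn,jv,jx,mv,mx,nv,nx,vx
∂2: piv[adv,ain,aiv,aix,ajn,ajv,ajx,amv,amx,anv,anx,avx,dim,ijm] rk=14  ker:inx,mvx
b_1=(25−7)−14=4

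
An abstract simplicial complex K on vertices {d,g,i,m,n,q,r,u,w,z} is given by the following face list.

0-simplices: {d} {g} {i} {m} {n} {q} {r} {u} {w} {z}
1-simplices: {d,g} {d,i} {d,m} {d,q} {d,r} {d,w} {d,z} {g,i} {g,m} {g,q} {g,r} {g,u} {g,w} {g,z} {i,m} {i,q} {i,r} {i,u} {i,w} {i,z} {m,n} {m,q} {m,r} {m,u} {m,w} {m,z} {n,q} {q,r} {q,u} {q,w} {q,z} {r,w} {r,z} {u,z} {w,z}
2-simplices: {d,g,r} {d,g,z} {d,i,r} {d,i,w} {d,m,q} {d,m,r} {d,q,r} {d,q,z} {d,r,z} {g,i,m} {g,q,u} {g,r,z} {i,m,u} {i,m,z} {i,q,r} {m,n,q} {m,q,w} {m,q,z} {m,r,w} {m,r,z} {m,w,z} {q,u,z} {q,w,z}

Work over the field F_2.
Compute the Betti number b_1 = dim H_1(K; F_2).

b_1=6

n_0=10 n_1=35 n_2=23  [Z2]
∂1: piv[dg,di,dm,dq,dr,dw,dz,gu,mn] rk=9  ker:gi,gm,gq,gr,gw,gz,im,iq,ir,iu,iw,iz,mq,mr,mu,mw,mz,nq,qr,qu,qw,qz,rw,rz,uz,wz
∂2: piv[dgr,dgz,dir,diw,dmq,dmr,dqr,dqz,drz,gim,gqu,imu,imz,iqr,mnq,mqw,mqz,mrw,mwz,quz] rk=20  ker:grz,mrz,qwz
b_1=(35−9)−20=6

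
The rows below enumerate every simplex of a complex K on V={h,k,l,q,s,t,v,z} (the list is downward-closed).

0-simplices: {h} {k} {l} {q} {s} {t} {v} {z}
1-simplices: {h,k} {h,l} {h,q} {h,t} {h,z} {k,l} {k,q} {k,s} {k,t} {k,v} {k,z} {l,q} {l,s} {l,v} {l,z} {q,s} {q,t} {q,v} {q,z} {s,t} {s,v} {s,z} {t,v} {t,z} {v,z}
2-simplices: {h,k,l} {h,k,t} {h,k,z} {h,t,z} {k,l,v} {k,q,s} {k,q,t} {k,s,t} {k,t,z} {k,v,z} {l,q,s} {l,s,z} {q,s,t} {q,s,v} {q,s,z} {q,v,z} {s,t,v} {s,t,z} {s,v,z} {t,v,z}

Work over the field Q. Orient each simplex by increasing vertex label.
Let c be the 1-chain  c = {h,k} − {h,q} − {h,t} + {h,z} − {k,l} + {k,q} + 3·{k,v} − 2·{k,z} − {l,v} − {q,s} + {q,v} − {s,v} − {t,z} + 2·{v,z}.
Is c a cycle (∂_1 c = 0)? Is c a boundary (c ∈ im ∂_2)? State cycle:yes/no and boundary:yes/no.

cycle:yes boundary:no

n_0=8 n_1=25 n_2=20  [Q]
∂1: piv[hk,hl,hq,ht,hz,ks,kv] rk=7  ker:kl,kq,kt,kz,lq,ls,lv,lz,qs,qt,qv,qz,st,sv,sz,tv,tz,vz
∂2: piv[hkl,hkt,hkz,htz,klv,kqs,kqt,kst,kvz,lqs,lsz,qsv,qsz,qvz,stv,stz] rk=16  ker:ktz,qst,svz,tvz
∂1c = 0
c vs im∂2: residual ≠ 0 ⇒ not boundary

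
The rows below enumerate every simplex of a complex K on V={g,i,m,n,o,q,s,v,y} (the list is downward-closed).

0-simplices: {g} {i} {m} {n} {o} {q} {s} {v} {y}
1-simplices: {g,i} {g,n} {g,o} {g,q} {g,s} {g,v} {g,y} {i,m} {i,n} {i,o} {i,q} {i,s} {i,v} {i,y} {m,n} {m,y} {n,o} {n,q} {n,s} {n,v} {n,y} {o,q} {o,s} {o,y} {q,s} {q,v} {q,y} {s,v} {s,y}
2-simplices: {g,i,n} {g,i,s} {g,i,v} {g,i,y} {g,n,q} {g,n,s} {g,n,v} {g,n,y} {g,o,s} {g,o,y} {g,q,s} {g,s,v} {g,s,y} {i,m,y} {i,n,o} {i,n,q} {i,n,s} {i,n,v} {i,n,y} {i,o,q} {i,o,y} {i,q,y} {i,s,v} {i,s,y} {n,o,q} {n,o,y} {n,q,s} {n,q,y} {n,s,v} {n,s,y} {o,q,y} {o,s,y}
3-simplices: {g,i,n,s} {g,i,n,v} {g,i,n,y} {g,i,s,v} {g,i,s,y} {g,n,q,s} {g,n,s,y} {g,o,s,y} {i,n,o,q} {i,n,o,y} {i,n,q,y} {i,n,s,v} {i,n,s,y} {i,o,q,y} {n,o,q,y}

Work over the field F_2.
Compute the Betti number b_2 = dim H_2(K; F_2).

n_0=9 n_1=29 n_2=32 n_3=15  [Z2]
∂1: piv[gi,gn,go,gq,gs,gv,gy,im] rk=8  ker:in,io,iq,is,iv,iy,mn,my,no,nq,ns,nv,ny,oq,os,oy,qs,qv,qy,sv,sy
∂2: piv[gin,gis,giv,giy,gnq,gns,gnv,gny,gos,goy,gqs,gsv,gsy,imy,ino,inq,ioq,ioy,iqy] rk=19  ker:ins,inv,iny,isv,isy,noq,noy,nqs,nqy,nsv,nsy,oqy,osy
∂3: piv[gins,ginv,giny,gisv,gisy,gnqs,gnsy,gosy,inoq,inoy,inqy,insv,ioqy] rk=13  ker:insy,noqy
b_2=(32−19)−13=0

b_2=0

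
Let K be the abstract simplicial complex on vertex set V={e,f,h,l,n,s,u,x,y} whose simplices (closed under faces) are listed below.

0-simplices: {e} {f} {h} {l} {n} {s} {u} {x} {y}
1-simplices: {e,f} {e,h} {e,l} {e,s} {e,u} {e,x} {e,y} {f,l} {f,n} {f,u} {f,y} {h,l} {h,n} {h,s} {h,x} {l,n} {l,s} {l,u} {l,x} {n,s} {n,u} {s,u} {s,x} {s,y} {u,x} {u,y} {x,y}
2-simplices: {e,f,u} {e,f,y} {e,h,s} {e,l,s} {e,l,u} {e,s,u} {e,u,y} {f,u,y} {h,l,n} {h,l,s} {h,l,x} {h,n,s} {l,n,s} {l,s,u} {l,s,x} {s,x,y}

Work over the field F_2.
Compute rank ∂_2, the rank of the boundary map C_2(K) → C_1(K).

n_0=9 n_1=27 n_2=16  [Z2]
∂1: piv[ef,eh,el,es,eu,ex,ey,fn] rk=8  ker:fl,fu,fy,hl,hn,hs,hx,ln,ls,lu,lx,ns,nu,su,sx,sy,ux,uy,xy
∂2: piv[efu,efy,ehs,els,elu,esu,euy,hln,hls,hlx,hns,lsx,sxy] rk=13  ker:fuy,lns,lsu
rk∂_2=13

rank∂_2=13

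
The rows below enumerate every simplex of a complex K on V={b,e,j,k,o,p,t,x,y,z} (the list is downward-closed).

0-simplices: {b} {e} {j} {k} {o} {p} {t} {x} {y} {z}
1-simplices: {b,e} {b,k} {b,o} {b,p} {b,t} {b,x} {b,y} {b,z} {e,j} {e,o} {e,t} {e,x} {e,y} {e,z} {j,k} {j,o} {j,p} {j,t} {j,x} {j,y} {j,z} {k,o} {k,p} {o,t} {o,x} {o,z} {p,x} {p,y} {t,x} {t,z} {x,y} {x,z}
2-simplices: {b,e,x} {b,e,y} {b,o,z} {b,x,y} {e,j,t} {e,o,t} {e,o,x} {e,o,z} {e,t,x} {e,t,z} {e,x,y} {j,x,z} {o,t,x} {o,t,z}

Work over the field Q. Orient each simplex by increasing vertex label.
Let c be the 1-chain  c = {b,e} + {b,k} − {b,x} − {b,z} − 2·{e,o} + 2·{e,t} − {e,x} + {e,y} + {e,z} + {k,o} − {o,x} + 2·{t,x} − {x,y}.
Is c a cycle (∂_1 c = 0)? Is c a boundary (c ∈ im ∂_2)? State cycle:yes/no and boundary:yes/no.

n_0=10 n_1=32 n_2=14  [Q]
∂1: piv[be,bk,bo,bp,bt,bx,by,bz,ej] rk=9  ker:eo,et,ex,ey,ez,jk,jo,jp,jt,jx,jy,jz,ko,kp,ot,ox,oz,px,py,tx,tz,xy,xz
∂2: piv[bex,bey,boz,bxy,ejt,eot,eox,eoz,etx,etz,jxz] rk=11  ker:exy,otx,otz
∂1c = 0
c vs im∂2: residual ≠ 0 ⇒ not boundary

cycle:yes boundary:no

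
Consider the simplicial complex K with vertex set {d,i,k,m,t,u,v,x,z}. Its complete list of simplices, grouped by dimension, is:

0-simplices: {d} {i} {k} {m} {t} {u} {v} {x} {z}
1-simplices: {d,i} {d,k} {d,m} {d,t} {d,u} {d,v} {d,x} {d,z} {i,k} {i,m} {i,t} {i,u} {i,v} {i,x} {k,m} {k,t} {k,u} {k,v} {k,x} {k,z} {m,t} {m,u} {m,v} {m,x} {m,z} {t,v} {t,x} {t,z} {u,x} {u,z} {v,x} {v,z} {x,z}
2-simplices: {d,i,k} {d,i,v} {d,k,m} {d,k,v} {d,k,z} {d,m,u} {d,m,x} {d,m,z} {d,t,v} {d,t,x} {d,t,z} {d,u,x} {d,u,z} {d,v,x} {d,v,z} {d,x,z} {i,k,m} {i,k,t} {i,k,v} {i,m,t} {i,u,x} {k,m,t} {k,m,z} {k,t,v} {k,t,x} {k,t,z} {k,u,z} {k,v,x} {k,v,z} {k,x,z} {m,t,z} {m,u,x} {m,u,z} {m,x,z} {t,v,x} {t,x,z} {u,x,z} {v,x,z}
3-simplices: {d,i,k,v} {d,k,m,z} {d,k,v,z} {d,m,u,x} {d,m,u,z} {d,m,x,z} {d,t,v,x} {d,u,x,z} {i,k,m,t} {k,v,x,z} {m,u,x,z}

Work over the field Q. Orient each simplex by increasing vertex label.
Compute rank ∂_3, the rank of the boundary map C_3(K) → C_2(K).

n_0=9 n_1=33 n_2=38 n_3=11  [Q]
∂1: piv[di,dk,dm,dt,du,dv,dx,dz] rk=8  ker:ik,im,it,iu,iv,ix,km,kt,ku,kv,kx,kz,mt,mu,mv,mx,mz,tv,tx,tz,ux,uz,vx,vz,xz
∂2: piv[dik,div,dkm,dkv,dkz,dmu,dmx,dmz,dtv,dtx,dtz,dux,duz,dvx,dvz,dxz,ikm,ikt,imt,iux,ktv,ktx,kuz] rk=23  ker:ikv,kmt,kmz,ktz,kvx,kvz,kxz,mtz,mux,muz,mxz,tvx,txz,uxz,vxz
∂3: piv[dikv,dkmz,dkvz,dmux,dmuz,dmxz,dtvx,duxz,ikmt,kvxz] rk=10  ker:muxz
rk∂_3=10

rank∂_3=10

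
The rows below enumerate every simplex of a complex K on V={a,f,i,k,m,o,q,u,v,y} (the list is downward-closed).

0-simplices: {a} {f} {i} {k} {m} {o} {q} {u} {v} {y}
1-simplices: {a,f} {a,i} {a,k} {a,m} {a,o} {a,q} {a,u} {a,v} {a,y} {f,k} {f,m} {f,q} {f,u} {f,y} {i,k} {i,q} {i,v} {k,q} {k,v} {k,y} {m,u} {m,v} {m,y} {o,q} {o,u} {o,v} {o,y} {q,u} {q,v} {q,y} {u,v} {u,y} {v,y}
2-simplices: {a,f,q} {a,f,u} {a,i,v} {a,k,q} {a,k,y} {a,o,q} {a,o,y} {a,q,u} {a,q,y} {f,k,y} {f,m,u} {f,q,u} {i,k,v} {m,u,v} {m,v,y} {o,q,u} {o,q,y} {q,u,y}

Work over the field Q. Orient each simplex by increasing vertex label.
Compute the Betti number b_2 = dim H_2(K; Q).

n_0=10 n_1=33 n_2=18  [Q]
∂1: piv[af,ai,ak,am,ao,aq,au,av,ay] rk=9  ker:fk,fm,fq,fu,fy,ik,iq,iv,kq,kv,ky,mu,mv,my,oq,ou,ov,oy,qu,qv,qy,uv,uy,vy
∂2: piv[afq,afu,aiv,akq,aky,aoq,aoy,aqu,aqy,fky,fmu,ikv,muv,mvy,oqu,quy] rk=16  ker:fqu,oqy
b_2=(18−16)−0=2

b_2=2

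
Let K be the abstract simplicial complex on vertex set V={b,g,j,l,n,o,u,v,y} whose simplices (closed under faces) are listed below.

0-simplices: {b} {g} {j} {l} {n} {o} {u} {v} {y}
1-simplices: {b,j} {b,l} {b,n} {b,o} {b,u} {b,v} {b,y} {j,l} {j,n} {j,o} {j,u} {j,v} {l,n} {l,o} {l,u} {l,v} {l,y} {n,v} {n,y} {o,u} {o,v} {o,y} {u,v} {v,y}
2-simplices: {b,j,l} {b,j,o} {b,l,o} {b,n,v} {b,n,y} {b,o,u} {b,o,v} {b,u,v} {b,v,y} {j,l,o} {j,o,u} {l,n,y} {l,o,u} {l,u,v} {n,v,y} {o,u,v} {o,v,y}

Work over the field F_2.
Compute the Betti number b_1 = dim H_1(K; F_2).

n_0=9 n_1=24 n_2=17  [Z2]
∂1: piv[bj,bl,bn,bo,bu,bv,by] rk=7  ker:jl,jn,jo,ju,jv,ln,lo,lu,lv,ly,nv,ny,ou,ov,oy,uv,vy
∂2: piv[bjl,bjo,blo,bnv,bny,bou,bov,buv,bvy,jou,lny,lou,luv,ovy] rk=14  ker:jlo,nvy,ouv
b_1=(24−7)−14=3

b_1=3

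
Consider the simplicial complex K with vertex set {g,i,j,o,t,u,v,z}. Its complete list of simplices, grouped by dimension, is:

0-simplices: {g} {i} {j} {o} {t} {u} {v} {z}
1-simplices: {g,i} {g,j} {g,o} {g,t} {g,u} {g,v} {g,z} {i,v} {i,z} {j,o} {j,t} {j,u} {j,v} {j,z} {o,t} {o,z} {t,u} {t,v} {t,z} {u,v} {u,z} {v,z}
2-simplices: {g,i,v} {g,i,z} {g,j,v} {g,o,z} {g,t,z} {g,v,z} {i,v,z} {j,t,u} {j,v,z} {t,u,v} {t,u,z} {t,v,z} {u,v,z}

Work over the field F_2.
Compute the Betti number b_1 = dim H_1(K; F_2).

n_0=8 n_1=22 n_2=13  [Z2]
∂1: piv[gi,gj,go,gt,gu,gv,gz] rk=7  ker:iv,iz,jo,jt,ju,jv,jz,ot,oz,tu,tv,tz,uv,uz,vz
∂2: piv[giv,giz,gjv,goz,gtz,gvz,jtu,jvz,tuv,tuz,tvz] rk=11  ker:ivz,uvz
b_1=(22−7)−11=4

b_1=4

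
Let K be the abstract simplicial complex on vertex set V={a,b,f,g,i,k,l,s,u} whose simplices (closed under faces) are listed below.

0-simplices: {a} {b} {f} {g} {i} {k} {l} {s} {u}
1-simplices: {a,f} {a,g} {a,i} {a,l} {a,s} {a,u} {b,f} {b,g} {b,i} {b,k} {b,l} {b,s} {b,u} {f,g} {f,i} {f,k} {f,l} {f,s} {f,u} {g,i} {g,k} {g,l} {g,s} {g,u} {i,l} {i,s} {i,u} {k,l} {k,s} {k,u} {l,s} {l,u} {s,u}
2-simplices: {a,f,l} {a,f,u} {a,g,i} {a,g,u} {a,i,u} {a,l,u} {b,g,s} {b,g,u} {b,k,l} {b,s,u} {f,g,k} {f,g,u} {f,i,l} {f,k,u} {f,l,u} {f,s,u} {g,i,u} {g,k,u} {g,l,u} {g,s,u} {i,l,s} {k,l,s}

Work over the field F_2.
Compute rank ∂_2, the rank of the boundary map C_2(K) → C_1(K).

rank∂_2=18

n_0=9 n_1=33 n_2=22  [Z2]
∂1: piv[af,ag,ai,al,as,au,bf,bk] rk=8  ker:bg,bi,bl,bs,bu,fg,fi,fk,fl,fs,fu,gi,gk,gl,gs,gu,il,is,iu,kl,ks,ku,ls,lu,su
∂2: piv[afl,afu,agi,agu,aiu,alu,bgs,bgu,bkl,bsu,fgk,fgu,fil,fku,fsu,glu,ils,kls] rk=18  ker:flu,giu,gku,gsu
rk∂_2=18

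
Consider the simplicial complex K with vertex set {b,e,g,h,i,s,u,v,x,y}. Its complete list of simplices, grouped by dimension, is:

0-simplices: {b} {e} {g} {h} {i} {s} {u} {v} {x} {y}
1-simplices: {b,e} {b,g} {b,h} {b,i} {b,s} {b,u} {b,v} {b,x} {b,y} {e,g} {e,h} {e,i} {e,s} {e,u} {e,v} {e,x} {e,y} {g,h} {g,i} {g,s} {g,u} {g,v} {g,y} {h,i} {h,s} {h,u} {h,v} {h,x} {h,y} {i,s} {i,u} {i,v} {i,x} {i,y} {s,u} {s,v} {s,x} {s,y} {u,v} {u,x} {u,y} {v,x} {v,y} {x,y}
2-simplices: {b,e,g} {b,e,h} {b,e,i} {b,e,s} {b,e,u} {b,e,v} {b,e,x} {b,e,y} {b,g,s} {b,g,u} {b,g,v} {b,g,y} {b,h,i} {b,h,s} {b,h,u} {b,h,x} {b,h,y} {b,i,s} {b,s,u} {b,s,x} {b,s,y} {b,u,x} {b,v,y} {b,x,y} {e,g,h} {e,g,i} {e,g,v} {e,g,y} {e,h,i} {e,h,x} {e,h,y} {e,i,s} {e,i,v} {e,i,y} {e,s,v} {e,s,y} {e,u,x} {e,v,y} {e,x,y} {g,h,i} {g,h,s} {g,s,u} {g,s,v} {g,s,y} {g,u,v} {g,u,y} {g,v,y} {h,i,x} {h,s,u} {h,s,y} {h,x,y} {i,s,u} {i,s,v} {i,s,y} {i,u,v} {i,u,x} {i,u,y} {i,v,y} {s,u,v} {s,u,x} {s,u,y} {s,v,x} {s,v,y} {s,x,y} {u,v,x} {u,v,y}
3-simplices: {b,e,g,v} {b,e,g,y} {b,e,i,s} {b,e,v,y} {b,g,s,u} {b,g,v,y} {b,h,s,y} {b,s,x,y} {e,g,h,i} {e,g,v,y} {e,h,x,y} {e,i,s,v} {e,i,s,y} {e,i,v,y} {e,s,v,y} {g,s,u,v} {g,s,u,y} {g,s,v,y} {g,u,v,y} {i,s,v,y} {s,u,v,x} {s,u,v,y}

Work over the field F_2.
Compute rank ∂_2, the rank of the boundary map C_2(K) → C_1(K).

rank∂_2=34

n_0=10 n_1=44 n_2=66 n_3=22  [Z2]
∂1: piv[be,bg,bh,bi,bs,bu,bv,bx,by] rk=9  ker:eg,eh,ei,es,eu,ev,ex,ey,gh,gi,gs,gu,gv,gy,hi,hs,hu,hv,hx,hy,is,iu,iv,ix,iy,su,sv,sx,sy,uv,ux,uy,vx,vy,xy
∂2: piv[beg,beh,bei,bes,beu,bev,bex,bey,bgs,bgu,bgv,bgy,bhi,bhs,bhu,bhx,bhy,bis,bsu,bsx,bsy,bux,bvy,bxy,egh,egi,eiv,eiy,esv,guv,guy,hix,isu,svx] rk=34  ker:egv,egy,ehi,ehx,ehy,eis,esy,eux,evy,exy,ghi,ghs,gsu,gsv,gsy,gvy,hsu,hsy,hxy,isv,isy,iuv,iux,iuy,ivy,suv,sux,suy,svy,sxy,uvx,uvy
∂3: piv[begv,begy,beis,bevy,bgsu,bgvy,bhsy,bsxy,eghi,ehxy,eisv,eisy,eivy,esvy,gsuv,gsuy,gsvy,guvy,suvx] rk=19  ker:egvy,isvy,suvy
rk∂_2=34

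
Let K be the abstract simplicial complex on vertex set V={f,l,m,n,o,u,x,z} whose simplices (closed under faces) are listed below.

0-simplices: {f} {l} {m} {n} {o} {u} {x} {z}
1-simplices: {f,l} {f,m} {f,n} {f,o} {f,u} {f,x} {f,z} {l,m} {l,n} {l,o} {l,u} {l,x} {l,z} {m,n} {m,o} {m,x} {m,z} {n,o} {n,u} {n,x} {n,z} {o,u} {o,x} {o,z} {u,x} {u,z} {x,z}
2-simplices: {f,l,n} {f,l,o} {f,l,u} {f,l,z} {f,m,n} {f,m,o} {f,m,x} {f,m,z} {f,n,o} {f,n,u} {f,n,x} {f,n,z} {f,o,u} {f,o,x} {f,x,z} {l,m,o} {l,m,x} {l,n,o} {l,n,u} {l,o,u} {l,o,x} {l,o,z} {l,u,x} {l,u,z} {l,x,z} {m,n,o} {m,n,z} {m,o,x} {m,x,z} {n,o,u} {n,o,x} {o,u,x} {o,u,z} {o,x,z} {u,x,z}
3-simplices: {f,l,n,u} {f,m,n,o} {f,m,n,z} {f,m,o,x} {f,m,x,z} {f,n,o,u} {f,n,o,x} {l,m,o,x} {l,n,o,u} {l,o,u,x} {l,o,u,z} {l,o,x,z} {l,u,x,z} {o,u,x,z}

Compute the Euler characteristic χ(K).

n_0=8 n_1=27 n_2=35 n_3=14
χ=+8−27+35−14=2

χ(K)=2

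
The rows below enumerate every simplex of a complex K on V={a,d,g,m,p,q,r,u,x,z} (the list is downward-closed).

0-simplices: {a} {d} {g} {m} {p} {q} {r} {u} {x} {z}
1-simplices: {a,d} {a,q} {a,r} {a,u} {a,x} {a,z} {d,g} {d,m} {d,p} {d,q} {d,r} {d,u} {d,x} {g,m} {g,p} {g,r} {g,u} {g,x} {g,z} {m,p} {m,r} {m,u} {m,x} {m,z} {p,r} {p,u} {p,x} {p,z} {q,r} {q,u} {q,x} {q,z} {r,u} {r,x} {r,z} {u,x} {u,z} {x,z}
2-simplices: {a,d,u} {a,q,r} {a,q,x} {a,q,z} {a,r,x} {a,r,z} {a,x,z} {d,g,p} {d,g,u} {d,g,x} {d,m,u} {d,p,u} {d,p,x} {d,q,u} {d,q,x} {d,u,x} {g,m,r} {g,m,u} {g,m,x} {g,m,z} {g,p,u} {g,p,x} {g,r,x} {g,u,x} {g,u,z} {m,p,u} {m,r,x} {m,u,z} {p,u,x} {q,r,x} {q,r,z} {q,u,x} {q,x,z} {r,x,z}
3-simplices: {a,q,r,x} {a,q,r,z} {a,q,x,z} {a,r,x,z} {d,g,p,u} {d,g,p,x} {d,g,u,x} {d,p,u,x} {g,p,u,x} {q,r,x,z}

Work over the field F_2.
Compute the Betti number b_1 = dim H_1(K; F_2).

n_0=10 n_1=38 n_2=34 n_3=10  [Z2]
∂1: piv[ad,aq,ar,au,ax,az,dg,dm,dp] rk=9  ker:dq,dr,du,dx,gm,gp,gr,gu,gx,gz,mp,mr,mu,mx,mz,pr,pu,px,pz,qr,qu,qx,qz,ru,rx,rz,ux,uz,xz
∂2: piv[adu,aqr,aqx,aqz,arx,arz,axz,dgp,dgu,dgx,dmu,dpu,dpx,dqu,dqx,dux,gmr,gmu,gmx,gmz,grx,guz,mpu] rk=23  ker:gpu,gpx,gux,mrx,muz,pux,qrx,qrz,qux,qxz,rxz
∂3: piv[aqrx,aqrz,aqxz,arxz,dgpu,dgpx,dgux,dpux] rk=8  ker:gpux,qrxz
b_1=(38−9)−23=6

b_1=6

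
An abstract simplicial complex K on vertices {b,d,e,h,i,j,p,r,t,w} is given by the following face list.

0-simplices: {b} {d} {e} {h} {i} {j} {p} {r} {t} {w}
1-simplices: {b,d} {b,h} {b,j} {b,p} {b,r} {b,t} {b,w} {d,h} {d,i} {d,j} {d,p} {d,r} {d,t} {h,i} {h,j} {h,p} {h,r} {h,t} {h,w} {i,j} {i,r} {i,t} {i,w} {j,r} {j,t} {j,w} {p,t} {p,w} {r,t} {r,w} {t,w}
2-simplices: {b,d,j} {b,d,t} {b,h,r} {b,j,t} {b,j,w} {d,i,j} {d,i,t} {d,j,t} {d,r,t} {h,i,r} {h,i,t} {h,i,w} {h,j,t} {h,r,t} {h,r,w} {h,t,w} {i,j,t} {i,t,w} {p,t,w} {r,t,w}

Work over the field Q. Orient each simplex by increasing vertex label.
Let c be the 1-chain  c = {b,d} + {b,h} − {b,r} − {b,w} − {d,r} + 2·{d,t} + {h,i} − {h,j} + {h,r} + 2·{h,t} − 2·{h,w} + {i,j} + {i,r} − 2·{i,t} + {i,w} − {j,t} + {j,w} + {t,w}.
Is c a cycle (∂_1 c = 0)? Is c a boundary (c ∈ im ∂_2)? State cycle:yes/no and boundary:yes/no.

n_0=10 n_1=31 n_2=20  [Q]
∂1: piv[bd,bh,bj,bp,br,bt,bw,di] rk=8  ker:dh,dj,dp,dr,dt,hi,hj,hp,hr,ht,hw,ij,ir,it,iw,jr,jt,jw,pt,pw,rt,rw,tw
∂2: piv[bdj,bdt,bhr,bjt,bjw,dij,dit,drt,hir,hit,hiw,hjt,hrt,hrw,htw,ptw] rk=16  ker:djt,ijt,itw,rtw
∂1c = 0
c vs im∂2: reduces to 0 ⇒ boundary

cycle:yes boundary:yes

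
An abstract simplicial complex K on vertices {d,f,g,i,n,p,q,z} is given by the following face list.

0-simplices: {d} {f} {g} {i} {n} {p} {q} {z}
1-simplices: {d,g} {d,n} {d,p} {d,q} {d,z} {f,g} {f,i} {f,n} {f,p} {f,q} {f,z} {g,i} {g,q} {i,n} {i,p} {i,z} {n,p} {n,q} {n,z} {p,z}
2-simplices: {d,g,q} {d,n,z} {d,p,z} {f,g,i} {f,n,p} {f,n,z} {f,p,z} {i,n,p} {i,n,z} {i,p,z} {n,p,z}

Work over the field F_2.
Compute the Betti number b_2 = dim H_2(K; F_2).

n_0=8 n_1=20 n_2=11  [Z2]
∂1: piv[dg,dn,dp,dq,dz,fg,fi] rk=7  ker:fn,fp,fq,fz,gi,gq,in,ip,iz,np,nq,nz,pz
∂2: piv[dgq,dnz,dpz,fgi,fnp,fnz,fpz,inp,inz] rk=9  ker:ipz,npz
b_2=(11−9)−0=2

b_2=2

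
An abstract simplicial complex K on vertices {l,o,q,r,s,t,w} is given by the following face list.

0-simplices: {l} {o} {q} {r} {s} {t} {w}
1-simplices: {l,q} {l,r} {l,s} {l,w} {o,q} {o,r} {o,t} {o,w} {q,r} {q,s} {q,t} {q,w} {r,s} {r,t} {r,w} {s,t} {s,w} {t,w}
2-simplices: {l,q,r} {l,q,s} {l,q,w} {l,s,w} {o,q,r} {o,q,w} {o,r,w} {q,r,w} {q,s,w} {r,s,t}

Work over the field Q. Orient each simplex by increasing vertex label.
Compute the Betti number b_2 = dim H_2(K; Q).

n_0=7 n_1=18 n_2=10  [Q]
∂1: piv[lq,lr,ls,lw,oq,ot] rk=6  ker:or,ow,qr,qs,qt,qw,rs,rt,rw,st,sw,tw
∂2: piv[lqr,lqs,lqw,lsw,oqr,oqw,orw,rst] rk=8  ker:qrw,qsw
b_2=(10−8)−0=2

b_2=2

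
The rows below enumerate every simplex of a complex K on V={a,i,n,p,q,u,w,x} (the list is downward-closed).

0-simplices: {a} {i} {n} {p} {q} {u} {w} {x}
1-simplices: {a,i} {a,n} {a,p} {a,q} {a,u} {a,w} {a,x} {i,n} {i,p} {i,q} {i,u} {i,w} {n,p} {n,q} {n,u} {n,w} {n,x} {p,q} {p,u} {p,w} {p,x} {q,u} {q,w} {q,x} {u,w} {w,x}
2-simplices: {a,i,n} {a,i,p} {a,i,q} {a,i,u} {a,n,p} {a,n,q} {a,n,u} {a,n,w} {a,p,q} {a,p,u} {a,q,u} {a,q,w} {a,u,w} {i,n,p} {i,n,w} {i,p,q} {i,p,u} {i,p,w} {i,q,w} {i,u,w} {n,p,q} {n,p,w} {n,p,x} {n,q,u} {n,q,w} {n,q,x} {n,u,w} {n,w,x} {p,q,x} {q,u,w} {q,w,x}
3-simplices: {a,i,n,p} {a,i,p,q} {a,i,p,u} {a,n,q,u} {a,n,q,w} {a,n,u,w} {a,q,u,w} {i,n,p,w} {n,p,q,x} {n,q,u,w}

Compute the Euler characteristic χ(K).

n_0=8 n_1=26 n_2=31 n_3=10
χ=+8−26+31−10=3

χ(K)=3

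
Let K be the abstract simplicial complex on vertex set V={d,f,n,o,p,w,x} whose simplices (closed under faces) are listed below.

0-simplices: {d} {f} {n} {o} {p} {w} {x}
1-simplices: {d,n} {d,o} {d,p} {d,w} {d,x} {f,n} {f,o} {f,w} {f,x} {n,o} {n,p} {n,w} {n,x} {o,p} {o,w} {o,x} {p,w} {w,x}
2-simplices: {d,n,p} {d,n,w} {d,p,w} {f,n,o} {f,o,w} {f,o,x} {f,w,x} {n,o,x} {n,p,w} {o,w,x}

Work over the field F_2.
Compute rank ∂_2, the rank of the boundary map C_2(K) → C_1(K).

n_0=7 n_1=18 n_2=10  [Z2]
∂1: piv[dn,do,dp,dw,dx,fn] rk=6  ker:fo,fw,fx,no,np,nw,nx,op,ow,ox,pw,wx
∂2: piv[dnp,dnw,dpw,fno,fow,fox,fwx,nox] rk=8  ker:npw,owx
rk∂_2=8

rank∂_2=8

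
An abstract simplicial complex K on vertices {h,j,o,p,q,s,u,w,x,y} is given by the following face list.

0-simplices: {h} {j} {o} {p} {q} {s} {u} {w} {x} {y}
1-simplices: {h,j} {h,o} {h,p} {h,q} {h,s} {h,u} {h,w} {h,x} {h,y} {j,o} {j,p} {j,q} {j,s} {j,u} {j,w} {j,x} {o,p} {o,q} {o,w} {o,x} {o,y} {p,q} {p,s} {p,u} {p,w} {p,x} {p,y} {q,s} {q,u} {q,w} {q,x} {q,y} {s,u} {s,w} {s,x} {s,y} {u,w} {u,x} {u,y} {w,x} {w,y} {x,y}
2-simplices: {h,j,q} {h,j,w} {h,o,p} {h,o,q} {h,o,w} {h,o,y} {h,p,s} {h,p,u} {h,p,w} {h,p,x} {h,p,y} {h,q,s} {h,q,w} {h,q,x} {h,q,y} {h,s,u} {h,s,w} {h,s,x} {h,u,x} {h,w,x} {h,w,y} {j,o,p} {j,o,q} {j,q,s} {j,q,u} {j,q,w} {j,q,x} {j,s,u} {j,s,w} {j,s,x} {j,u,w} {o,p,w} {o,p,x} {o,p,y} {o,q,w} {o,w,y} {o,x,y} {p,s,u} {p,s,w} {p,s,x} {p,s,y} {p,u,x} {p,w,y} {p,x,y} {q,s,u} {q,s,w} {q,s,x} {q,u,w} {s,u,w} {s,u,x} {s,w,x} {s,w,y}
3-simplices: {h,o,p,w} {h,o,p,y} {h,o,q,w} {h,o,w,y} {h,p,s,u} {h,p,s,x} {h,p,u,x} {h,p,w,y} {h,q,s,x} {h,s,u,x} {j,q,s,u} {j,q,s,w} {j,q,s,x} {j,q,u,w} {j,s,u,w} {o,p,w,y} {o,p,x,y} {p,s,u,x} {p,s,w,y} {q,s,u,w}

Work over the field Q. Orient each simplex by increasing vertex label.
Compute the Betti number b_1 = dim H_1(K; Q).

n_0=10 n_1=42 n_2=52 n_3=20  [Q]
∂1: piv[hj,ho,hp,hq,hs,hu,hw,hx,hy] rk=9  ker:jo,jp,jq,js,ju,jw,jx,op,oq,ow,ox,oy,pq,ps,pu,pw,px,py,qs,qu,qw,qx,qy,su,sw,sx,sy,uw,ux,uy,wx,wy,xy
∂2: piv[hjq,hjw,hop,hoq,how,hoy,hps,hpu,hpw,hpx,hpy,hqs,hqw,hqx,hqy,hsu,hsw,hsx,hux,hwx,hwy,jop,joq,jqs,jqu,jqx,jsu,juw,opx,oxy,psy] rk=31  ker:jqw,jsw,jsx,opw,opy,oqw,owy,psu,psw,psx,pux,pwy,pxy,qsu,qsw,qsx,quw,suw,sux,swx,swy
∂3: piv[hopw,hopy,hoqw,howy,hpsu,hpsx,hpux,hpwy,hqsx,hsux,jqsu,jqsw,jqsx,jquw,jsuw,opxy,pswy] rk=17  ker:opwy,psux,qsuw
b_1=(42−9)−31=2

b_1=2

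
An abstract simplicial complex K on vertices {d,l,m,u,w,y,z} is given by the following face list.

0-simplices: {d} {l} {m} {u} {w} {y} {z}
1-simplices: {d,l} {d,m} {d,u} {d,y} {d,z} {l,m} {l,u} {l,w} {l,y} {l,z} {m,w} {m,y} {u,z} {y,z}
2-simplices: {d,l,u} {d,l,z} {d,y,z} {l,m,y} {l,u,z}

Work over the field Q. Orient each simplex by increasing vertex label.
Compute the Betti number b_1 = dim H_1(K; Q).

b_1=3

n_0=7 n_1=14 n_2=5  [Q]
∂1: piv[dl,dm,du,dy,dz,lw] rk=6  ker:lm,lu,ly,lz,mw,my,uz,yz
∂2: piv[dlu,dlz,dyz,lmy,luz] rk=5
b_1=(14−6)−5=3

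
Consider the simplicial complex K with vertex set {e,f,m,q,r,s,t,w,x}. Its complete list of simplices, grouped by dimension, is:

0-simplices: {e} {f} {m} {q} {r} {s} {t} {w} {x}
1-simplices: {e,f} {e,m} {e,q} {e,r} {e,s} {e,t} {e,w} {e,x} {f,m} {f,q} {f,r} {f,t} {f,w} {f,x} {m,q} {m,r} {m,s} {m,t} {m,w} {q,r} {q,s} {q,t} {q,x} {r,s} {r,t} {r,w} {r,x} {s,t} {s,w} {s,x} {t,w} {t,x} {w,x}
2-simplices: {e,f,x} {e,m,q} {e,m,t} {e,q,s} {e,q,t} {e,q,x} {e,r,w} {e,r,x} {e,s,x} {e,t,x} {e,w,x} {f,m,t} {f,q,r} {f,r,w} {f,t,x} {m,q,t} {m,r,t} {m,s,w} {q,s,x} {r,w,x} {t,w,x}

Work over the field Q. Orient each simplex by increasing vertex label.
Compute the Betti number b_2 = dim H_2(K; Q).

n_0=9 n_1=33 n_2=21  [Q]
∂1: piv[ef,em,eq,er,es,et,ew,ex] rk=8  ker:fm,fq,fr,ft,fw,fx,mq,mr,ms,mt,mw,qr,qs,qt,qx,rs,rt,rw,rx,st,sw,sx,tw,tx,wx
∂2: piv[efx,emq,emt,eqs,eqt,eqx,erw,erx,esx,etx,ewx,fmt,fqr,frw,ftx,mrt,msw,twx] rk=18  ker:mqt,qsx,rwx
b_2=(21−18)−0=3

b_2=3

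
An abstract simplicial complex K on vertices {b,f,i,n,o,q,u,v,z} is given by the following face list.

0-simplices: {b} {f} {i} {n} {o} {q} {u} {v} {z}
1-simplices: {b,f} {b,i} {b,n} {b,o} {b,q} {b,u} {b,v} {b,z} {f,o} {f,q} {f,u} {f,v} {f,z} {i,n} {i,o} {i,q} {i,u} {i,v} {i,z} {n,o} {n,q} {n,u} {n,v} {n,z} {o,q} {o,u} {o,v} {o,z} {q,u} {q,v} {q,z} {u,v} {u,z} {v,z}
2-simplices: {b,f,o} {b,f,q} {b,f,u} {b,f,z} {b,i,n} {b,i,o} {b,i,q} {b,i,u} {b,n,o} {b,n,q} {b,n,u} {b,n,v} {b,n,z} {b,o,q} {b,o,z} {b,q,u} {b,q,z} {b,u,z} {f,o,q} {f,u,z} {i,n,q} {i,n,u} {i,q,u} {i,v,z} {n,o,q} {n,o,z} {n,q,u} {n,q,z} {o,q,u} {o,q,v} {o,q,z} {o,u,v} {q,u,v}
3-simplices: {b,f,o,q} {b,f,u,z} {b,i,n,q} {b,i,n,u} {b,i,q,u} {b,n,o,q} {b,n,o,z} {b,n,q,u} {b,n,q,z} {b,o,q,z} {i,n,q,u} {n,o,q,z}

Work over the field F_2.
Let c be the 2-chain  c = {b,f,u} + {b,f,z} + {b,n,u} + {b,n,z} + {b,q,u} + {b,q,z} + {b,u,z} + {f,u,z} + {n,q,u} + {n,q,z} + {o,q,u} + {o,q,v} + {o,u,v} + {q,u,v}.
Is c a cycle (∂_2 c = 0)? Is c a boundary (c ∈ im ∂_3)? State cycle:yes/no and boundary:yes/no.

n_0=9 n_1=34 n_2=33 n_3=12  [Z2]
∂1: piv[bf,bi,bn,bo,bq,bu,bv,bz] rk=8  ker:fo,fq,fu,fv,fz,in,io,iq,iu,iv,iz,no,nq,nu,nv,nz,oq,ou,ov,oz,qu,qv,qz,uv,uz,vz
∂2: piv[bfo,bfq,bfu,bfz,bin,bio,biq,biu,bno,bnq,bnu,bnv,bnz,boq,boz,bqu,bqz,buz,ivz,oqu,oqv,ouv] rk=22  ker:foq,fuz,inq,inu,iqu,noq,noz,nqu,nqz,oqz,quv
∂3: piv[bfoq,bfuz,binq,binu,biqu,bnoq,bnoz,bnqu,bnqz,boqz] rk=10  ker:inqu,noqz
∂2c = 0
c vs im∂3: residual ≠ 0 ⇒ not boundary

cycle:yes boundary:no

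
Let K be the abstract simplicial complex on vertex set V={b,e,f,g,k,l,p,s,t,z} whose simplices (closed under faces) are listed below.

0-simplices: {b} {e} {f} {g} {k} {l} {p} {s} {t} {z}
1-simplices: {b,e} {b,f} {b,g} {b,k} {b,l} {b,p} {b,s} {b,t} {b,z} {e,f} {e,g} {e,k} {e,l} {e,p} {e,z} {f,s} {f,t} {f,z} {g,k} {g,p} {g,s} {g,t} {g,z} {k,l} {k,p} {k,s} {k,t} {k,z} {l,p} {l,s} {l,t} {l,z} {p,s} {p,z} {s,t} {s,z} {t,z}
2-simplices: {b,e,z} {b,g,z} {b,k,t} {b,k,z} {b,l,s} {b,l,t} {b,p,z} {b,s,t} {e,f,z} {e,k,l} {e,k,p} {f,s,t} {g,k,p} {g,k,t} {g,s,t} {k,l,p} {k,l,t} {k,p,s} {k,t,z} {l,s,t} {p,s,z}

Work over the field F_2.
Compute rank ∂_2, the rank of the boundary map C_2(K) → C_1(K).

rank∂_2=20

n_0=10 n_1=37 n_2=21  [Z2]
∂1: piv[be,bf,bg,bk,bl,bp,bs,bt,bz] rk=9  ker:ef,eg,ek,el,ep,ez,fs,ft,fz,gk,gp,gs,gt,gz,kl,kp,ks,kt,kz,lp,ls,lt,lz,ps,pz,st,sz,tz
∂2: piv[bez,bgz,bkt,bkz,bls,blt,bpz,bst,efz,ekl,ekp,fst,gkp,gkt,gst,klp,klt,kps,ktz,psz] rk=20  ker:lst
rk∂_2=20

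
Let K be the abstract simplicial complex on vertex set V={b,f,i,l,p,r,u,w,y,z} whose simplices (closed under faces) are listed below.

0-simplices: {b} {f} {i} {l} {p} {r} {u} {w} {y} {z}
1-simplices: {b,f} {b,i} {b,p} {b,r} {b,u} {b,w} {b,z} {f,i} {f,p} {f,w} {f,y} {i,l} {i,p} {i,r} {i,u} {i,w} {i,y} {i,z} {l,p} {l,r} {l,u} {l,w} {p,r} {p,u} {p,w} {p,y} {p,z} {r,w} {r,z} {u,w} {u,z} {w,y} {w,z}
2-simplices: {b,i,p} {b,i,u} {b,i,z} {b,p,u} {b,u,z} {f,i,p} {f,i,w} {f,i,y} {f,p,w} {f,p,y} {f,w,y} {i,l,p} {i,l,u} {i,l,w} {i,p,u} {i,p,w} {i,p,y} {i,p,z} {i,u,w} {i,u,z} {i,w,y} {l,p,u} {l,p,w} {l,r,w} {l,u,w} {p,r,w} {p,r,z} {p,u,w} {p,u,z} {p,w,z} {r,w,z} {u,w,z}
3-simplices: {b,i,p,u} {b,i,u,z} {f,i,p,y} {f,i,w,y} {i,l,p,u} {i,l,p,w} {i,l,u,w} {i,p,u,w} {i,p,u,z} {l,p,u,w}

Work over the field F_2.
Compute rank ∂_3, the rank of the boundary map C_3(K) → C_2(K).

rank∂_3=9

n_0=10 n_1=33 n_2=32 n_3=10  [Z2]
∂1: piv[bf,bi,bp,br,bu,bw,bz,fy,il] rk=9  ker:fi,fp,fw,ip,ir,iu,iw,iy,iz,lp,lr,lu,lw,pr,pu,pw,py,pz,rw,rz,uw,uz,wy,wz
∂2: piv[bip,biu,biz,bpu,buz,fip,fiw,fiy,fpw,fpy,fwy,ilp,ilu,ilw,ipz,iuw,lrw,prw,prz,pwz] rk=20  ker:ipu,ipw,ipy,iuz,iwy,lpu,lpw,luw,puw,puz,rwz,uwz
∂3: piv[bipu,biuz,fipy,fiwy,ilpu,ilpw,iluw,ipuw,ipuz] rk=9  ker:lpuw
rk∂_3=9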